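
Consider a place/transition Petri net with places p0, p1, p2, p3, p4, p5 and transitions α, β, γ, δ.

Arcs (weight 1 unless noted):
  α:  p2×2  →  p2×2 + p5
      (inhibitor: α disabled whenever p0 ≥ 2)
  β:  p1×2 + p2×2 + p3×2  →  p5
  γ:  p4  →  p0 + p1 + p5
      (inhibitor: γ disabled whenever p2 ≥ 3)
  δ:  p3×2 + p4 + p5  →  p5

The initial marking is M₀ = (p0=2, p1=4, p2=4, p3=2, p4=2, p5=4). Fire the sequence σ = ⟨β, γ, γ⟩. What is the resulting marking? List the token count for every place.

(p0=4, p1=4, p2=2, p3=0, p4=0, p5=7)

step 1: fire β:  (p0=2, p1=4, p2=4, p3=2, p4=2, p5=4) → (p0=2, p1=2, p2=2, p3=0, p4=2, p5=5)
step 2: fire γ:  (p0=2, p1=2, p2=2, p3=0, p4=2, p5=5) → (p0=3, p1=3, p2=2, p3=0, p4=1, p5=6)
step 3: fire γ:  (p0=3, p1=3, p2=2, p3=0, p4=1, p5=6) → (p0=4, p1=4, p2=2, p3=0, p4=0, p5=7)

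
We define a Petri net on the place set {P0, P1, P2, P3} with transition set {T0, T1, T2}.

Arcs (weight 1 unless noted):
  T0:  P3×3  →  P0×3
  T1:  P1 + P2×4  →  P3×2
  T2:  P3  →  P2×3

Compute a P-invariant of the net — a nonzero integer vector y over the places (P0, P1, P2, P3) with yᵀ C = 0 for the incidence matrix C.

Incidence matrix C (rows=places, cols=transitions):
       T0   T1   T2
   P0   3    0    0
   P1   0   -1    0
   P2   0   -4    3
   P3  -3    2   -1

Candidate y = [3, 2, 1, 3]; check y·C column-wise:
  col T0: 3·3 + 2·0 + 1·0 + 3·-3 = 0
  col T1: 3·0 + 2·-1 + 1·-4 + 3·2 = 0
  col T2: 3·0 + 2·0 + 1·3 + 3·-1 = 0

y = (P0:3, P1:2, P2:1, P3:3)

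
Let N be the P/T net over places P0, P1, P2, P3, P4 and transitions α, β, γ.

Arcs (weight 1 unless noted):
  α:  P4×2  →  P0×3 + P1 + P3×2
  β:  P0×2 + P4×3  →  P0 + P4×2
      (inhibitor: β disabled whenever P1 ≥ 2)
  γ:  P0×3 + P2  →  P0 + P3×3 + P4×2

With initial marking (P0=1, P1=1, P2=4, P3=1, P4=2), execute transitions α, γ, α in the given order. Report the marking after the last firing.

(P0=5, P1=3, P2=3, P3=8, P4=0)

step 1: fire α:  (P0=1, P1=1, P2=4, P3=1, P4=2) → (P0=4, P1=2, P2=4, P3=3, P4=0)
step 2: fire γ:  (P0=4, P1=2, P2=4, P3=3, P4=0) → (P0=2, P1=2, P2=3, P3=6, P4=2)
step 3: fire α:  (P0=2, P1=2, P2=3, P3=6, P4=2) → (P0=5, P1=3, P2=3, P3=8, P4=0)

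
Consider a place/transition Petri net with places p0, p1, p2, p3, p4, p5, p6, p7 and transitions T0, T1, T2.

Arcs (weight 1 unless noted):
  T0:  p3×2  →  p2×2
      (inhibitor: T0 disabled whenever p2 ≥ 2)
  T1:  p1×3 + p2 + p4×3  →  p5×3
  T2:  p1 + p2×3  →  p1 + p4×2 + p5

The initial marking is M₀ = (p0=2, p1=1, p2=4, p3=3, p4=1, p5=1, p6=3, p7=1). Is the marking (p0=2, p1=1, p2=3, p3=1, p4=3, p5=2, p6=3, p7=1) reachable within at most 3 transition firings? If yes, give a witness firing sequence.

step 1: fire T2:  (p0=2, p1=1, p2=4, p3=3, p4=1, p5=1, p6=3, p7=1) → (p0=2, p1=1, p2=1, p3=3, p4=3, p5=2, p6=3, p7=1)
step 2: fire T0:  (p0=2, p1=1, p2=1, p3=3, p4=3, p5=2, p6=3, p7=1) → (p0=2, p1=1, p2=3, p3=1, p4=3, p5=2, p6=3, p7=1)

YES — reachable via ⟨T2, T0⟩ (2 firings)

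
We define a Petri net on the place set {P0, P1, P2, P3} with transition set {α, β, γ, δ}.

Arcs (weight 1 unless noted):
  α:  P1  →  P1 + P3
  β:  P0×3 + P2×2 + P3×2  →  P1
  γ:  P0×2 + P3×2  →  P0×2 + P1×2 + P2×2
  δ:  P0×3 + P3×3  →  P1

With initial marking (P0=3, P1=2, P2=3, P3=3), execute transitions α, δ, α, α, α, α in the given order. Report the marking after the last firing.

step 1: fire α:  (P0=3, P1=2, P2=3, P3=3) → (P0=3, P1=2, P2=3, P3=4)
step 2: fire δ:  (P0=3, P1=2, P2=3, P3=4) → (P0=0, P1=3, P2=3, P3=1)
step 3: fire α:  (P0=0, P1=3, P2=3, P3=1) → (P0=0, P1=3, P2=3, P3=2)
step 4: fire α:  (P0=0, P1=3, P2=3, P3=2) → (P0=0, P1=3, P2=3, P3=3)
step 5: fire α:  (P0=0, P1=3, P2=3, P3=3) → (P0=0, P1=3, P2=3, P3=4)
step 6: fire α:  (P0=0, P1=3, P2=3, P3=4) → (P0=0, P1=3, P2=3, P3=5)

(P0=0, P1=3, P2=3, P3=5)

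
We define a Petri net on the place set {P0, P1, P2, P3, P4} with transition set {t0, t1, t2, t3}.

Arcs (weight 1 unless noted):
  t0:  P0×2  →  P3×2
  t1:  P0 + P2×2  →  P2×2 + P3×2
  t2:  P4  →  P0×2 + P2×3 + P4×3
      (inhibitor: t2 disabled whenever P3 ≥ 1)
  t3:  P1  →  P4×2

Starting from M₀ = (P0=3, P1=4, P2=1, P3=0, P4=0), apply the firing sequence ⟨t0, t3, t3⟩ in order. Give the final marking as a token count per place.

step 1: fire t0:  (P0=3, P1=4, P2=1, P3=0, P4=0) → (P0=1, P1=4, P2=1, P3=2, P4=0)
step 2: fire t3:  (P0=1, P1=4, P2=1, P3=2, P4=0) → (P0=1, P1=3, P2=1, P3=2, P4=2)
step 3: fire t3:  (P0=1, P1=3, P2=1, P3=2, P4=2) → (P0=1, P1=2, P2=1, P3=2, P4=4)

(P0=1, P1=2, P2=1, P3=2, P4=4)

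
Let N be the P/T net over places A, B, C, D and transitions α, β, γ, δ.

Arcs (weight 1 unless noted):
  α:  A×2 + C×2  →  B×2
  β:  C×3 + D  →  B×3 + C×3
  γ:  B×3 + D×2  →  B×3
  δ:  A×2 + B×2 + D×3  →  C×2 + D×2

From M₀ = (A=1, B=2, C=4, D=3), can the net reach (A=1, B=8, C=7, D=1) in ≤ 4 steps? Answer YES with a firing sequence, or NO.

NO — not reachable within 4 firings

depth 0: 1 marking
depth 1: 2 markings reached so far
depth 2: 4 markings reached so far
depth 3: 5 markings reached so far
depth 4: 5 markings reached so far
(frontier empty at depth 4; search complete)
target is not among the 5 markings reachable within 4 steps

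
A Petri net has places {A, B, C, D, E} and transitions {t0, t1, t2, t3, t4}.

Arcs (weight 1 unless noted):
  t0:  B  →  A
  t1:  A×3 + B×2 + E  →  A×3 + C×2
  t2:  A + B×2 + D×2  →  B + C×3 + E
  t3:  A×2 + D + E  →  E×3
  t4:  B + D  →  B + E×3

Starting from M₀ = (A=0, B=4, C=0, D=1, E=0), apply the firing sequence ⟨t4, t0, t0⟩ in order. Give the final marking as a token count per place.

(A=2, B=2, C=0, D=0, E=3)

step 1: fire t4:  (A=0, B=4, C=0, D=1, E=0) → (A=0, B=4, C=0, D=0, E=3)
step 2: fire t0:  (A=0, B=4, C=0, D=0, E=3) → (A=1, B=3, C=0, D=0, E=3)
step 3: fire t0:  (A=1, B=3, C=0, D=0, E=3) → (A=2, B=2, C=0, D=0, E=3)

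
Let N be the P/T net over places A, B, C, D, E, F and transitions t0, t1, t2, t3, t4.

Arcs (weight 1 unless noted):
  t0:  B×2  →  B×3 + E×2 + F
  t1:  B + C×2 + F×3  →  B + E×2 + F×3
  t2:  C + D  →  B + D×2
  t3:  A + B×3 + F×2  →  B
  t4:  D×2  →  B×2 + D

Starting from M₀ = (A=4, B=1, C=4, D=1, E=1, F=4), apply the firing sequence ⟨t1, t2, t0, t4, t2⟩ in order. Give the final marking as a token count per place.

(A=4, B=6, C=0, D=2, E=5, F=5)

step 1: fire t1:  (A=4, B=1, C=4, D=1, E=1, F=4) → (A=4, B=1, C=2, D=1, E=3, F=4)
step 2: fire t2:  (A=4, B=1, C=2, D=1, E=3, F=4) → (A=4, B=2, C=1, D=2, E=3, F=4)
step 3: fire t0:  (A=4, B=2, C=1, D=2, E=3, F=4) → (A=4, B=3, C=1, D=2, E=5, F=5)
step 4: fire t4:  (A=4, B=3, C=1, D=2, E=5, F=5) → (A=4, B=5, C=1, D=1, E=5, F=5)
step 5: fire t2:  (A=4, B=5, C=1, D=1, E=5, F=5) → (A=4, B=6, C=0, D=2, E=5, F=5)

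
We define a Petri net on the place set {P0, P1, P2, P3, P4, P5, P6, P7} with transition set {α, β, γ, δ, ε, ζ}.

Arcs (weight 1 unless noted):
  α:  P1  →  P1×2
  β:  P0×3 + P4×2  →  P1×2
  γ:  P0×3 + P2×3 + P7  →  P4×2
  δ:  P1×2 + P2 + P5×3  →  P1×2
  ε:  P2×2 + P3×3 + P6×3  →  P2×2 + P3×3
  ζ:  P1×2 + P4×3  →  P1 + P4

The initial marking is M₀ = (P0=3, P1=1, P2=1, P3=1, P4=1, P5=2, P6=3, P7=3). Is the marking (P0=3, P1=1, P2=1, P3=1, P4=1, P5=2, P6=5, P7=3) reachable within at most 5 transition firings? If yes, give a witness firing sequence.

depth 0: 1 marking
depth 1: 2 markings reached so far
depth 2: 3 markings reached so far
depth 3: 4 markings reached so far
depth 4: 5 markings reached so far
depth 5: 6 markings reached so far
target is not among the 6 markings reachable within 5 steps

NO — not reachable within 5 firings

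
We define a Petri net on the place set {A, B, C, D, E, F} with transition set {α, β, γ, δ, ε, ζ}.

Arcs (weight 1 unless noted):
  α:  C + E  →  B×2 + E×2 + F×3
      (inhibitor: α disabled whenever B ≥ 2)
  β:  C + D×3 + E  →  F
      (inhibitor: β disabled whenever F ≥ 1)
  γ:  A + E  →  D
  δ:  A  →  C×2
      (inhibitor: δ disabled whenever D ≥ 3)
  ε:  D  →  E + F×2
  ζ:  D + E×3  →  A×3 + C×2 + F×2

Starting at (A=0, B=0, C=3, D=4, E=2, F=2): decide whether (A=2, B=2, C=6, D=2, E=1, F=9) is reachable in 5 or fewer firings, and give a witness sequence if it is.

YES — reachable via ⟨α, ε, ζ, δ⟩ (4 firings)

step 1: fire α:  (A=0, B=0, C=3, D=4, E=2, F=2) → (A=0, B=2, C=2, D=4, E=3, F=5)
step 2: fire ε:  (A=0, B=2, C=2, D=4, E=3, F=5) → (A=0, B=2, C=2, D=3, E=4, F=7)
step 3: fire ζ:  (A=0, B=2, C=2, D=3, E=4, F=7) → (A=3, B=2, C=4, D=2, E=1, F=9)
step 4: fire δ:  (A=3, B=2, C=4, D=2, E=1, F=9) → (A=2, B=2, C=6, D=2, E=1, F=9)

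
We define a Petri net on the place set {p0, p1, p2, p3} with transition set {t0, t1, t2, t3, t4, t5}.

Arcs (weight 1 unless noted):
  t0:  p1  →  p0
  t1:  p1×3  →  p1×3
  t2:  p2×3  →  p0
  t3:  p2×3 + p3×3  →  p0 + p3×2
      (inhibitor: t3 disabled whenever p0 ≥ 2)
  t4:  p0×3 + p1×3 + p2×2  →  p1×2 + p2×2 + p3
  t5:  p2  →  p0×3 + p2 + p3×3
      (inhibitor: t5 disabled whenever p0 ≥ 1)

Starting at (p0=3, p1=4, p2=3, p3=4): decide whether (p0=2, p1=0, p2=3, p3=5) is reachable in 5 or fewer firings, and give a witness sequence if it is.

NO — not reachable within 5 firings

depth 0: 1 marking
depth 1: 4 markings reached so far
depth 2: 10 markings reached so far
depth 3: 18 markings reached so far
depth 4: 29 markings reached so far
depth 5: 39 markings reached so far
target is not among the 39 markings reachable within 5 steps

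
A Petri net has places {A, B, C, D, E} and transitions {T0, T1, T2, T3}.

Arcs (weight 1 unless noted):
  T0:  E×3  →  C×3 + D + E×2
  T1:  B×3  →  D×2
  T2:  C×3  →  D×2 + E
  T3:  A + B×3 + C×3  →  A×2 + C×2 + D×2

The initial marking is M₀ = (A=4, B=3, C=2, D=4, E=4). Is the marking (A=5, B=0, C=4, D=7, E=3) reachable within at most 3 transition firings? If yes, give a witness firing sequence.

step 1: fire T0:  (A=4, B=3, C=2, D=4, E=4) → (A=4, B=3, C=5, D=5, E=3)
step 2: fire T3:  (A=4, B=3, C=5, D=5, E=3) → (A=5, B=0, C=4, D=7, E=3)

YES — reachable via ⟨T0, T3⟩ (2 firings)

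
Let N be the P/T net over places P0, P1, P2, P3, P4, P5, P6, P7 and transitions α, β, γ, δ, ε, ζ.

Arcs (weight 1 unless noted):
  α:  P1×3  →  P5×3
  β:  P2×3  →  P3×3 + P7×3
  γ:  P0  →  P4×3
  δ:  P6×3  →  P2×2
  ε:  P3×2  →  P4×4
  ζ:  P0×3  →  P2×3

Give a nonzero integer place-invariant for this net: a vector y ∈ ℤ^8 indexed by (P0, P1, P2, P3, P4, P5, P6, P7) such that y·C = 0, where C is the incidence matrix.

Incidence matrix C (rows=places, cols=transitions):
        α    β    γ    δ    ε    ζ
   P0   0    0   -1    0    0   -3
   P1  -3    0    0    0    0    0
   P2   0   -3    0    2    0    3
   P3   0    3    0    0   -2    0
   P4   0    0    3    0    4    0
   P5   3    0    0    0    0    0
   P6   0    0    0   -3    0    0
   P7   0    3    0    0    0    0

Candidate y = [0, 1, 0, 0, 0, 1, 0, 0]; check y·C column-wise:
  col α: 1·-3 + 1·3 = 0
  col β: 1·0 + 0·-3 + 0·3 + 1·0 + 0·3 = 0
  col γ: 0·-1 + 1·0 + 0·3 + 1·0 = 0
  col δ: 1·0 + 0·2 + 1·0 + 0·-3 = 0
  col ε: 1·0 + 0·-2 + 0·4 + 1·0 = 0
  col ζ: 0·-3 + 1·0 + 0·3 + 1·0 = 0

y = (P0:0, P1:1, P2:0, P3:0, P4:0, P5:1, P6:0, P7:0)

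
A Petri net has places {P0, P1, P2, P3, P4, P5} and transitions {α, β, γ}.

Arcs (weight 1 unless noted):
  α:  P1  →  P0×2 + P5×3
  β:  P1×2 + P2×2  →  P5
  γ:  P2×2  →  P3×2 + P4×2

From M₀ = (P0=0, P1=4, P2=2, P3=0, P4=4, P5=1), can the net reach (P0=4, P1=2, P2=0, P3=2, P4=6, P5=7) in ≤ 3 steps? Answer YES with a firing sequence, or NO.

YES — reachable via ⟨α, α, γ⟩ (3 firings)

step 1: fire α:  (P0=0, P1=4, P2=2, P3=0, P4=4, P5=1) → (P0=2, P1=3, P2=2, P3=0, P4=4, P5=4)
step 2: fire α:  (P0=2, P1=3, P2=2, P3=0, P4=4, P5=4) → (P0=4, P1=2, P2=2, P3=0, P4=4, P5=7)
step 3: fire γ:  (P0=4, P1=2, P2=2, P3=0, P4=4, P5=7) → (P0=4, P1=2, P2=0, P3=2, P4=6, P5=7)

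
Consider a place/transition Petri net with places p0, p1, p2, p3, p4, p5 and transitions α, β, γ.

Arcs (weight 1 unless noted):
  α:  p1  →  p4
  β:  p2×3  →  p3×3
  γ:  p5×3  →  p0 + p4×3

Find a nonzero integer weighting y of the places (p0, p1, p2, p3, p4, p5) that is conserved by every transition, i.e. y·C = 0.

Incidence matrix C (rows=places, cols=transitions):
        α    β    γ
   p0   0    0    1
   p1  -1    0    0
   p2   0   -3    0
   p3   0    3    0
   p4   1    0    3
   p5   0    0   -3

Candidate y = [0, 0, 1, 1, 0, 0]; check y·C column-wise:
  col α: 0·-1 + 1·0 + 1·0 + 0·1 = 0
  col β: 1·-3 + 1·3 = 0
  col γ: 0·1 + 1·0 + 1·0 + 0·3 + 0·-3 = 0

y = (p0:0, p1:0, p2:1, p3:1, p4:0, p5:0)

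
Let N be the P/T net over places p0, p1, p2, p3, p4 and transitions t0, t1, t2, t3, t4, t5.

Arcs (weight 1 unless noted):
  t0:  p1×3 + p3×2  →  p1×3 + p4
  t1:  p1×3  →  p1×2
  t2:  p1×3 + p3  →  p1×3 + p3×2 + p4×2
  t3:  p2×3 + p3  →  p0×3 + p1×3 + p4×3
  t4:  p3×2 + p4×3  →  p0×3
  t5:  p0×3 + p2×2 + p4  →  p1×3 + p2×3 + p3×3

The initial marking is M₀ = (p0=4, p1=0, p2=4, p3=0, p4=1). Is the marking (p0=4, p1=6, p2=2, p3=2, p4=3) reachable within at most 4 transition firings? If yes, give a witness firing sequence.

YES — reachable via ⟨t5, t3⟩ (2 firings)

step 1: fire t5:  (p0=4, p1=0, p2=4, p3=0, p4=1) → (p0=1, p1=3, p2=5, p3=3, p4=0)
step 2: fire t3:  (p0=1, p1=3, p2=5, p3=3, p4=0) → (p0=4, p1=6, p2=2, p3=2, p4=3)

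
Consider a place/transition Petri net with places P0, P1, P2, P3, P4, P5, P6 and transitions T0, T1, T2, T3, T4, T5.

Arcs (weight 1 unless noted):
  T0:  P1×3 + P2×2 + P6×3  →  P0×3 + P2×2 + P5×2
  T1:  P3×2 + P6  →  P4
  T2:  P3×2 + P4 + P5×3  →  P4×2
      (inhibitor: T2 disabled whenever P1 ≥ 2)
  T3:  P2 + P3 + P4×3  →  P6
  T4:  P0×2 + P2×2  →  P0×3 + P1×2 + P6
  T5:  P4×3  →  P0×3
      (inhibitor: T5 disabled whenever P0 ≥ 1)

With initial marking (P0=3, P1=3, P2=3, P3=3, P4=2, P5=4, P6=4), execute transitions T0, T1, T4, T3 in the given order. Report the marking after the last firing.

(P0=7, P1=2, P2=0, P3=0, P4=0, P5=6, P6=2)

step 1: fire T0:  (P0=3, P1=3, P2=3, P3=3, P4=2, P5=4, P6=4) → (P0=6, P1=0, P2=3, P3=3, P4=2, P5=6, P6=1)
step 2: fire T1:  (P0=6, P1=0, P2=3, P3=3, P4=2, P5=6, P6=1) → (P0=6, P1=0, P2=3, P3=1, P4=3, P5=6, P6=0)
step 3: fire T4:  (P0=6, P1=0, P2=3, P3=1, P4=3, P5=6, P6=0) → (P0=7, P1=2, P2=1, P3=1, P4=3, P5=6, P6=1)
step 4: fire T3:  (P0=7, P1=2, P2=1, P3=1, P4=3, P5=6, P6=1) → (P0=7, P1=2, P2=0, P3=0, P4=0, P5=6, P6=2)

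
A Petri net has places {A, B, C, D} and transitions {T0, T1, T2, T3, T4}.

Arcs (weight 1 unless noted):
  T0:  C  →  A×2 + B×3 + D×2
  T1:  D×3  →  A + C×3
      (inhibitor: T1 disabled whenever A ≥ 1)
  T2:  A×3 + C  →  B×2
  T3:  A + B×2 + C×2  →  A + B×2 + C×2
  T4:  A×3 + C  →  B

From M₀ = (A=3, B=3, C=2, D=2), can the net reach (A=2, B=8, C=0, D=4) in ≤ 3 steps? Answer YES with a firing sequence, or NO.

step 1: fire T0:  (A=3, B=3, C=2, D=2) → (A=5, B=6, C=1, D=4)
step 2: fire T2:  (A=5, B=6, C=1, D=4) → (A=2, B=8, C=0, D=4)

YES — reachable via ⟨T0, T2⟩ (2 firings)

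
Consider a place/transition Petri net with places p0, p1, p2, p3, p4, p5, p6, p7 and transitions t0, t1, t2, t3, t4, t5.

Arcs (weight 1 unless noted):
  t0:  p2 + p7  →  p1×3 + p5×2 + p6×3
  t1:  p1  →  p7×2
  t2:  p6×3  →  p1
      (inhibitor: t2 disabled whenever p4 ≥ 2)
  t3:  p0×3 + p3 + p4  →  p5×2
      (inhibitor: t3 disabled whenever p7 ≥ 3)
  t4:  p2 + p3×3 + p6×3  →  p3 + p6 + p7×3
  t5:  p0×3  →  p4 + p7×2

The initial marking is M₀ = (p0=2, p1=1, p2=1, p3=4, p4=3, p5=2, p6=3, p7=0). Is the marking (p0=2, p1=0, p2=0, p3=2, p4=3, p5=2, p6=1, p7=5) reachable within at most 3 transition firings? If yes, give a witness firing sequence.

YES — reachable via ⟨t1, t4⟩ (2 firings)

step 1: fire t1:  (p0=2, p1=1, p2=1, p3=4, p4=3, p5=2, p6=3, p7=0) → (p0=2, p1=0, p2=1, p3=4, p4=3, p5=2, p6=3, p7=2)
step 2: fire t4:  (p0=2, p1=0, p2=1, p3=4, p4=3, p5=2, p6=3, p7=2) → (p0=2, p1=0, p2=0, p3=2, p4=3, p5=2, p6=1, p7=5)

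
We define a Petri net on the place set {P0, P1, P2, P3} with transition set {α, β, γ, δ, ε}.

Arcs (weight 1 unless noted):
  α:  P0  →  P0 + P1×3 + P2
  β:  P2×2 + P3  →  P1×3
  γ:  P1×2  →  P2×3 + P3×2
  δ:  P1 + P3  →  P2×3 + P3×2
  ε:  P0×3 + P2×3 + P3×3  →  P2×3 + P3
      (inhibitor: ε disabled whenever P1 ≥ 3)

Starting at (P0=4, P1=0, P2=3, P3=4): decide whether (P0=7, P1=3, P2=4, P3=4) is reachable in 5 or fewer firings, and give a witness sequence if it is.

NO — not reachable within 5 firings

depth 0: 1 marking
depth 1: 4 markings reached so far
depth 2: 12 markings reached so far
depth 3: 31 markings reached so far
depth 4: 66 markings reached so far
depth 5: 123 markings reached so far
target is not among the 123 markings reachable within 5 steps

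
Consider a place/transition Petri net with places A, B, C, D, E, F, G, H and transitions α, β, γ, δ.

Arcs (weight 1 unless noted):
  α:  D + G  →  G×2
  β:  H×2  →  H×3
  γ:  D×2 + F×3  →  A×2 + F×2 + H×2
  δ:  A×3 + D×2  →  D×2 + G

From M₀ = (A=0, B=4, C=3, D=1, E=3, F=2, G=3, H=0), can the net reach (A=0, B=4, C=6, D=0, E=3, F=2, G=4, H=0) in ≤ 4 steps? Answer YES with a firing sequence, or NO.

NO — not reachable within 4 firings

depth 0: 1 marking
depth 1: 2 markings reached so far
depth 2: 2 markings reached so far
(frontier empty at depth 2; search complete)
target is not among the 2 markings reachable within 4 steps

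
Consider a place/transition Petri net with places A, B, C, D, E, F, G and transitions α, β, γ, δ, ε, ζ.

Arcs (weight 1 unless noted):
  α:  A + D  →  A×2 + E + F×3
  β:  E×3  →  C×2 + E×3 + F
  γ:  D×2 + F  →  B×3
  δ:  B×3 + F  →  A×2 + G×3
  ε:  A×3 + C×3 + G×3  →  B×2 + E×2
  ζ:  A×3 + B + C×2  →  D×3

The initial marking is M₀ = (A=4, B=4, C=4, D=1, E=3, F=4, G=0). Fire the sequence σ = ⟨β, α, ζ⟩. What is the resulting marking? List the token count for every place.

step 1: fire β:  (A=4, B=4, C=4, D=1, E=3, F=4, G=0) → (A=4, B=4, C=6, D=1, E=3, F=5, G=0)
step 2: fire α:  (A=4, B=4, C=6, D=1, E=3, F=5, G=0) → (A=5, B=4, C=6, D=0, E=4, F=8, G=0)
step 3: fire ζ:  (A=5, B=4, C=6, D=0, E=4, F=8, G=0) → (A=2, B=3, C=4, D=3, E=4, F=8, G=0)

(A=2, B=3, C=4, D=3, E=4, F=8, G=0)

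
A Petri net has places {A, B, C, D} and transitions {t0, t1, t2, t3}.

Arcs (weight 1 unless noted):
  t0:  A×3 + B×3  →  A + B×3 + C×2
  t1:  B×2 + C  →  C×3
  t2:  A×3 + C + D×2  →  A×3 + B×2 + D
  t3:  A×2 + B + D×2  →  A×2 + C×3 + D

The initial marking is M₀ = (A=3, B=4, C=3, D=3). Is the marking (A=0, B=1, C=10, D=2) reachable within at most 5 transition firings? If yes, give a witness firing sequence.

depth 0: 1 marking
depth 1: 5 markings reached so far
depth 2: 14 markings reached so far
depth 3: 23 markings reached so far
depth 4: 29 markings reached so far
depth 5: 33 markings reached so far
target is not among the 33 markings reachable within 5 steps

NO — not reachable within 5 firings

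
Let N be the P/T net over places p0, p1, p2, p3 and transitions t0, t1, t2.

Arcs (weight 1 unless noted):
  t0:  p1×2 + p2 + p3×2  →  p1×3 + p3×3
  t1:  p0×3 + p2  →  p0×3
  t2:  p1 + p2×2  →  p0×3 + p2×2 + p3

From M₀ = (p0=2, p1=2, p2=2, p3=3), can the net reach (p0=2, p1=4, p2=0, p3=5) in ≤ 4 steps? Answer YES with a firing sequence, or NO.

YES — reachable via ⟨t0, t0⟩ (2 firings)

step 1: fire t0:  (p0=2, p1=2, p2=2, p3=3) → (p0=2, p1=3, p2=1, p3=4)
step 2: fire t0:  (p0=2, p1=3, p2=1, p3=4) → (p0=2, p1=4, p2=0, p3=5)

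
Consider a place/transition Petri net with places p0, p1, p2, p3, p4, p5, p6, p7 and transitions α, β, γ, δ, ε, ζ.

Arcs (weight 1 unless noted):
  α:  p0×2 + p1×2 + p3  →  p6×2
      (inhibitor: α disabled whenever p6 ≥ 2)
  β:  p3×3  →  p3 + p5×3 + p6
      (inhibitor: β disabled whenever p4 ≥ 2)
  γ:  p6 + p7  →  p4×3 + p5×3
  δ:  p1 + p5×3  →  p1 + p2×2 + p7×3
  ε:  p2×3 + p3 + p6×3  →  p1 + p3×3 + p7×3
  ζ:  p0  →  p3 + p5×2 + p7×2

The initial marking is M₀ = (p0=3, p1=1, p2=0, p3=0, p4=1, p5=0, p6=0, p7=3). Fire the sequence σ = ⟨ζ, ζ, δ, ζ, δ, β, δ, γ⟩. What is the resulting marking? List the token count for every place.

step 1: fire ζ:  (p0=3, p1=1, p2=0, p3=0, p4=1, p5=0, p6=0, p7=3) → (p0=2, p1=1, p2=0, p3=1, p4=1, p5=2, p6=0, p7=5)
step 2: fire ζ:  (p0=2, p1=1, p2=0, p3=1, p4=1, p5=2, p6=0, p7=5) → (p0=1, p1=1, p2=0, p3=2, p4=1, p5=4, p6=0, p7=7)
step 3: fire δ:  (p0=1, p1=1, p2=0, p3=2, p4=1, p5=4, p6=0, p7=7) → (p0=1, p1=1, p2=2, p3=2, p4=1, p5=1, p6=0, p7=10)
step 4: fire ζ:  (p0=1, p1=1, p2=2, p3=2, p4=1, p5=1, p6=0, p7=10) → (p0=0, p1=1, p2=2, p3=3, p4=1, p5=3, p6=0, p7=12)
step 5: fire δ:  (p0=0, p1=1, p2=2, p3=3, p4=1, p5=3, p6=0, p7=12) → (p0=0, p1=1, p2=4, p3=3, p4=1, p5=0, p6=0, p7=15)
step 6: fire β:  (p0=0, p1=1, p2=4, p3=3, p4=1, p5=0, p6=0, p7=15) → (p0=0, p1=1, p2=4, p3=1, p4=1, p5=3, p6=1, p7=15)
step 7: fire δ:  (p0=0, p1=1, p2=4, p3=1, p4=1, p5=3, p6=1, p7=15) → (p0=0, p1=1, p2=6, p3=1, p4=1, p5=0, p6=1, p7=18)
step 8: fire γ:  (p0=0, p1=1, p2=6, p3=1, p4=1, p5=0, p6=1, p7=18) → (p0=0, p1=1, p2=6, p3=1, p4=4, p5=3, p6=0, p7=17)

(p0=0, p1=1, p2=6, p3=1, p4=4, p5=3, p6=0, p7=17)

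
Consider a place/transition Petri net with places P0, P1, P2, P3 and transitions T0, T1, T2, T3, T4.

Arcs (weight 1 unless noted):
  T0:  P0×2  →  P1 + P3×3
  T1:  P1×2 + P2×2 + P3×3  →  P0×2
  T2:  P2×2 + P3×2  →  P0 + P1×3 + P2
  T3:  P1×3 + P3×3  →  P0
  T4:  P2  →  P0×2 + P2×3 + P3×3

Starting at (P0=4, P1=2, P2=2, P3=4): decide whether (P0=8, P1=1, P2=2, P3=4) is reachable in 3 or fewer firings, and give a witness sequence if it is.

NO — not reachable within 3 firings

depth 0: 1 marking
depth 1: 5 markings reached so far
depth 2: 13 markings reached so far
depth 3: 28 markings reached so far
target is not among the 28 markings reachable within 3 steps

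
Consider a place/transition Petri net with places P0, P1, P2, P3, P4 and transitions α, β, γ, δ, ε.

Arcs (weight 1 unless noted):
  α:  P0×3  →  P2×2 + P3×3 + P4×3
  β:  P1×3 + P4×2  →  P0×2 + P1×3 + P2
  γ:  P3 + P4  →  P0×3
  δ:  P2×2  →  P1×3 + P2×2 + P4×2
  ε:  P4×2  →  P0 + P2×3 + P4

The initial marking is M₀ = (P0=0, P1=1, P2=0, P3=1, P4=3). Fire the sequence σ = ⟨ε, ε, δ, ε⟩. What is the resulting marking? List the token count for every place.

(P0=3, P1=4, P2=9, P3=1, P4=2)

step 1: fire ε:  (P0=0, P1=1, P2=0, P3=1, P4=3) → (P0=1, P1=1, P2=3, P3=1, P4=2)
step 2: fire ε:  (P0=1, P1=1, P2=3, P3=1, P4=2) → (P0=2, P1=1, P2=6, P3=1, P4=1)
step 3: fire δ:  (P0=2, P1=1, P2=6, P3=1, P4=1) → (P0=2, P1=4, P2=6, P3=1, P4=3)
step 4: fire ε:  (P0=2, P1=4, P2=6, P3=1, P4=3) → (P0=3, P1=4, P2=9, P3=1, P4=2)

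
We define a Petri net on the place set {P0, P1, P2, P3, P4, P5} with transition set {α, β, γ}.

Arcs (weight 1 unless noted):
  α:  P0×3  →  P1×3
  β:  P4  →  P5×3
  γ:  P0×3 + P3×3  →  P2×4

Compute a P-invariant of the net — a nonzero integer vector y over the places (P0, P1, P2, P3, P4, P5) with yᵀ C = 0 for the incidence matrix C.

Incidence matrix C (rows=places, cols=transitions):
        α    β    γ
   P0  -3    0   -3
   P1   3    0    0
   P2   0    0    4
   P3   0    0   -3
   P4   0   -1    0
   P5   0    3    0

Candidate y = [4, 4, 3, 0, 0, 0]; check y·C column-wise:
  col α: 4·-3 + 4·3 + 3·0 = 0
  col β: 4·0 + 4·0 + 3·0 + 0·-1 + 0·3 = 0
  col γ: 4·-3 + 4·0 + 3·4 + 0·-3 = 0

y = (P0:4, P1:4, P2:3, P3:0, P4:0, P5:0)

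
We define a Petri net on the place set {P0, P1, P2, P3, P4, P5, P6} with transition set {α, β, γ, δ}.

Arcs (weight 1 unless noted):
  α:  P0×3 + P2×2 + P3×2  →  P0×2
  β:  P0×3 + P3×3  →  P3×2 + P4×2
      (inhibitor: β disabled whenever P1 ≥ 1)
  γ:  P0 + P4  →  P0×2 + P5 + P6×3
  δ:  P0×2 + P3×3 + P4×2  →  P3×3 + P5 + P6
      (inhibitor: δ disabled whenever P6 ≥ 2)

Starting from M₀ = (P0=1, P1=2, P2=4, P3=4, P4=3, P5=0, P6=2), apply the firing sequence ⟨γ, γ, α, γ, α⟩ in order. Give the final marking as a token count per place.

(P0=2, P1=2, P2=0, P3=0, P4=0, P5=3, P6=11)

step 1: fire γ:  (P0=1, P1=2, P2=4, P3=4, P4=3, P5=0, P6=2) → (P0=2, P1=2, P2=4, P3=4, P4=2, P5=1, P6=5)
step 2: fire γ:  (P0=2, P1=2, P2=4, P3=4, P4=2, P5=1, P6=5) → (P0=3, P1=2, P2=4, P3=4, P4=1, P5=2, P6=8)
step 3: fire α:  (P0=3, P1=2, P2=4, P3=4, P4=1, P5=2, P6=8) → (P0=2, P1=2, P2=2, P3=2, P4=1, P5=2, P6=8)
step 4: fire γ:  (P0=2, P1=2, P2=2, P3=2, P4=1, P5=2, P6=8) → (P0=3, P1=2, P2=2, P3=2, P4=0, P5=3, P6=11)
step 5: fire α:  (P0=3, P1=2, P2=2, P3=2, P4=0, P5=3, P6=11) → (P0=2, P1=2, P2=0, P3=0, P4=0, P5=3, P6=11)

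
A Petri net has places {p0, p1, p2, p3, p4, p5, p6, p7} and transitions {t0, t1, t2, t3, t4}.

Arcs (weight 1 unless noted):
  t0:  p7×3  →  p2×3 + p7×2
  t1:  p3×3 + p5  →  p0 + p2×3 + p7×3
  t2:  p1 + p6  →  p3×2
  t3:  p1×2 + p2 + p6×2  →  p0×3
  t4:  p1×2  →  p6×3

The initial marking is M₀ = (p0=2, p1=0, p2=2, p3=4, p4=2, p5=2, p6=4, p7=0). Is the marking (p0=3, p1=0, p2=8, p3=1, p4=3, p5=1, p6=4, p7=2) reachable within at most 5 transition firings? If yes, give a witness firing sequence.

NO — not reachable within 5 firings

depth 0: 1 marking
depth 1: 2 markings reached so far
depth 2: 3 markings reached so far
depth 3: 3 markings reached so far
(frontier empty at depth 3; search complete)
target is not among the 3 markings reachable within 5 steps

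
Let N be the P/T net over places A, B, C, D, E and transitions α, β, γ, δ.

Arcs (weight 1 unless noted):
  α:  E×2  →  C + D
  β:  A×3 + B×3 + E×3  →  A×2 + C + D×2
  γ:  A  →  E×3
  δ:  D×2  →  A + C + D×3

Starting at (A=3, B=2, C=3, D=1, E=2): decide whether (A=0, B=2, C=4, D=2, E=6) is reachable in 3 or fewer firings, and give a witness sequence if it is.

NO — not reachable within 3 firings

depth 0: 1 marking
depth 1: 3 markings reached so far
depth 2: 6 markings reached so far
depth 3: 11 markings reached so far
target is not among the 11 markings reachable within 3 steps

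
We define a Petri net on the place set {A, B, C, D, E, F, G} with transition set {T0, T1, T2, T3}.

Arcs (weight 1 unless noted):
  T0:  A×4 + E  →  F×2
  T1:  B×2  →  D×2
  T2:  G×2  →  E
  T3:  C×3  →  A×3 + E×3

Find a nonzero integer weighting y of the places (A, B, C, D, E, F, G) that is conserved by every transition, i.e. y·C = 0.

y = (A:0, B:1, C:0, D:1, E:0, F:0, G:0)

Incidence matrix C (rows=places, cols=transitions):
       T0   T1   T2   T3
    A  -4    0    0    3
    B   0   -2    0    0
    C   0    0    0   -3
    D   0    2    0    0
    E  -1    0    1    3
    F   2    0    0    0
    G   0    0   -2    0

Candidate y = [0, 1, 0, 1, 0, 0, 0]; check y·C column-wise:
  col T0: 0·-4 + 1·0 + 1·0 + 0·-1 + 0·2 = 0
  col T1: 1·-2 + 1·2 = 0
  col T2: 1·0 + 1·0 + 0·1 + 0·-2 = 0
  col T3: 0·3 + 1·0 + 0·-3 + 1·0 + 0·3 = 0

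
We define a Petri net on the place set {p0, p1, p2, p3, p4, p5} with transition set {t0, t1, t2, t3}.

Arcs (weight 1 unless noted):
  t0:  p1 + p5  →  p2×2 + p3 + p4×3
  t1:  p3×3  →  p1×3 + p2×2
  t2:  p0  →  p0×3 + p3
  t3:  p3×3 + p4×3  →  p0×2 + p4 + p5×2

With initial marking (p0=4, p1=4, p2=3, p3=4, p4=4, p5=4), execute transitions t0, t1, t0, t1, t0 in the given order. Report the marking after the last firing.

step 1: fire t0:  (p0=4, p1=4, p2=3, p3=4, p4=4, p5=4) → (p0=4, p1=3, p2=5, p3=5, p4=7, p5=3)
step 2: fire t1:  (p0=4, p1=3, p2=5, p3=5, p4=7, p5=3) → (p0=4, p1=6, p2=7, p3=2, p4=7, p5=3)
step 3: fire t0:  (p0=4, p1=6, p2=7, p3=2, p4=7, p5=3) → (p0=4, p1=5, p2=9, p3=3, p4=10, p5=2)
step 4: fire t1:  (p0=4, p1=5, p2=9, p3=3, p4=10, p5=2) → (p0=4, p1=8, p2=11, p3=0, p4=10, p5=2)
step 5: fire t0:  (p0=4, p1=8, p2=11, p3=0, p4=10, p5=2) → (p0=4, p1=7, p2=13, p3=1, p4=13, p5=1)

(p0=4, p1=7, p2=13, p3=1, p4=13, p5=1)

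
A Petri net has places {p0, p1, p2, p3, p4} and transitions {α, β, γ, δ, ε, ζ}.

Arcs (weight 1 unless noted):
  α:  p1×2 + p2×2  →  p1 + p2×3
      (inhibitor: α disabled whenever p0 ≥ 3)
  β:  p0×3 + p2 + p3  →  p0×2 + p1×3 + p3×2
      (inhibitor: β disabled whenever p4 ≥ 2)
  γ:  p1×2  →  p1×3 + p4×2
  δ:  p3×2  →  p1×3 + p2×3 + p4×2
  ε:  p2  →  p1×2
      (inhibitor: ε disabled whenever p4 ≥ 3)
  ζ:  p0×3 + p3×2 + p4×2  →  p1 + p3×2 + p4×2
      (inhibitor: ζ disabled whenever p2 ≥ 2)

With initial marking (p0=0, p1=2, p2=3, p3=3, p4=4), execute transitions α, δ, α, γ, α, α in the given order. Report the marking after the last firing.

step 1: fire α:  (p0=0, p1=2, p2=3, p3=3, p4=4) → (p0=0, p1=1, p2=4, p3=3, p4=4)
step 2: fire δ:  (p0=0, p1=1, p2=4, p3=3, p4=4) → (p0=0, p1=4, p2=7, p3=1, p4=6)
step 3: fire α:  (p0=0, p1=4, p2=7, p3=1, p4=6) → (p0=0, p1=3, p2=8, p3=1, p4=6)
step 4: fire γ:  (p0=0, p1=3, p2=8, p3=1, p4=6) → (p0=0, p1=4, p2=8, p3=1, p4=8)
step 5: fire α:  (p0=0, p1=4, p2=8, p3=1, p4=8) → (p0=0, p1=3, p2=9, p3=1, p4=8)
step 6: fire α:  (p0=0, p1=3, p2=9, p3=1, p4=8) → (p0=0, p1=2, p2=10, p3=1, p4=8)

(p0=0, p1=2, p2=10, p3=1, p4=8)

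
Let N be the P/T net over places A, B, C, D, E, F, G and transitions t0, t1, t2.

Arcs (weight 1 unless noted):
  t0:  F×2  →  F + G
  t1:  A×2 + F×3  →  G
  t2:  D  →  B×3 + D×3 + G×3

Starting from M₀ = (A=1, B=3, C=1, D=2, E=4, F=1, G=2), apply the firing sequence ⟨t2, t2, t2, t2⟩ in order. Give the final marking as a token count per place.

step 1: fire t2:  (A=1, B=3, C=1, D=2, E=4, F=1, G=2) → (A=1, B=6, C=1, D=4, E=4, F=1, G=5)
step 2: fire t2:  (A=1, B=6, C=1, D=4, E=4, F=1, G=5) → (A=1, B=9, C=1, D=6, E=4, F=1, G=8)
step 3: fire t2:  (A=1, B=9, C=1, D=6, E=4, F=1, G=8) → (A=1, B=12, C=1, D=8, E=4, F=1, G=11)
step 4: fire t2:  (A=1, B=12, C=1, D=8, E=4, F=1, G=11) → (A=1, B=15, C=1, D=10, E=4, F=1, G=14)

(A=1, B=15, C=1, D=10, E=4, F=1, G=14)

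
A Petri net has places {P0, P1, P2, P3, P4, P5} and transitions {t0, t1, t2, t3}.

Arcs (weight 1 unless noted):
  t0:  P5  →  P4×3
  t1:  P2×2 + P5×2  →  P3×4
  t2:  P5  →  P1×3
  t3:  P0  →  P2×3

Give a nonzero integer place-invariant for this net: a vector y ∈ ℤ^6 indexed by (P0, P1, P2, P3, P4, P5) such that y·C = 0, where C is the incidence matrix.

Incidence matrix C (rows=places, cols=transitions):
       t0   t1   t2   t3
   P0   0    0    0   -1
   P1   0    0    3    0
   P2   0   -2    0    3
   P3   0    4    0    0
   P4   3    0    0    0
   P5  -1   -2   -1    0

Candidate y = [6, 0, 2, 1, 0, 0]; check y·C column-wise:
  col t0: 6·0 + 2·0 + 1·0 + 0·3 + 0·-1 = 0
  col t1: 6·0 + 2·-2 + 1·4 + 0·-2 = 0
  col t2: 6·0 + 0·3 + 2·0 + 1·0 + 0·-1 = 0
  col t3: 6·-1 + 2·3 + 1·0 = 0

y = (P0:6, P1:0, P2:2, P3:1, P4:0, P5:0)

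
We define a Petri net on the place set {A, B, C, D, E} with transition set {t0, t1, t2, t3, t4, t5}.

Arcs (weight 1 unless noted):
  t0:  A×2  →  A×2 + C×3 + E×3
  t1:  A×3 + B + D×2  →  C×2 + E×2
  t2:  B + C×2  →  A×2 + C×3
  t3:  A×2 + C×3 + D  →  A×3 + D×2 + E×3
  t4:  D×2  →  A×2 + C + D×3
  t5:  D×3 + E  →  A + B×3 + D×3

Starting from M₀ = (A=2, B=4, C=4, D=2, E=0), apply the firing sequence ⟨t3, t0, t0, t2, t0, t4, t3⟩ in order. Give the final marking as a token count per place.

(A=8, B=3, C=9, D=5, E=15)

step 1: fire t3:  (A=2, B=4, C=4, D=2, E=0) → (A=3, B=4, C=1, D=3, E=3)
step 2: fire t0:  (A=3, B=4, C=1, D=3, E=3) → (A=3, B=4, C=4, D=3, E=6)
step 3: fire t0:  (A=3, B=4, C=4, D=3, E=6) → (A=3, B=4, C=7, D=3, E=9)
step 4: fire t2:  (A=3, B=4, C=7, D=3, E=9) → (A=5, B=3, C=8, D=3, E=9)
step 5: fire t0:  (A=5, B=3, C=8, D=3, E=9) → (A=5, B=3, C=11, D=3, E=12)
step 6: fire t4:  (A=5, B=3, C=11, D=3, E=12) → (A=7, B=3, C=12, D=4, E=12)
step 7: fire t3:  (A=7, B=3, C=12, D=4, E=12) → (A=8, B=3, C=9, D=5, E=15)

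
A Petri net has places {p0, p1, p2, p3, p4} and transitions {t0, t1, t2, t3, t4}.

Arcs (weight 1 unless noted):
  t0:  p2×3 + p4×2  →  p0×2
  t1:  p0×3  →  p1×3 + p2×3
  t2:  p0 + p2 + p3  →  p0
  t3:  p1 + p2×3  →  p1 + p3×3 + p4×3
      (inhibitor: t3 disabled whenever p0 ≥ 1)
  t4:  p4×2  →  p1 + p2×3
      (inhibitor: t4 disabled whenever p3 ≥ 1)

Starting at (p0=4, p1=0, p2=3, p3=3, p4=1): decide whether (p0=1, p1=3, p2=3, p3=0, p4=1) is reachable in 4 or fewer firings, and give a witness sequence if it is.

YES — reachable via ⟨t1, t2, t2, t2⟩ (4 firings)

step 1: fire t1:  (p0=4, p1=0, p2=3, p3=3, p4=1) → (p0=1, p1=3, p2=6, p3=3, p4=1)
step 2: fire t2:  (p0=1, p1=3, p2=6, p3=3, p4=1) → (p0=1, p1=3, p2=5, p3=2, p4=1)
step 3: fire t2:  (p0=1, p1=3, p2=5, p3=2, p4=1) → (p0=1, p1=3, p2=4, p3=1, p4=1)
step 4: fire t2:  (p0=1, p1=3, p2=4, p3=1, p4=1) → (p0=1, p1=3, p2=3, p3=0, p4=1)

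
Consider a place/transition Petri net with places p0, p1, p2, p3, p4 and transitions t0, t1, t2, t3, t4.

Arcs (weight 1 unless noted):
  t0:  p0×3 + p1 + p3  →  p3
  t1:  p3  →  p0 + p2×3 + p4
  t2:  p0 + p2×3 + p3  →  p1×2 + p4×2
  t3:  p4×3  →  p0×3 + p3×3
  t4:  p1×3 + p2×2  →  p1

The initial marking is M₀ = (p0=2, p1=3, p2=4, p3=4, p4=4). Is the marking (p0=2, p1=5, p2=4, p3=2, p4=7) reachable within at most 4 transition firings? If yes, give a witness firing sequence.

step 1: fire t1:  (p0=2, p1=3, p2=4, p3=4, p4=4) → (p0=3, p1=3, p2=7, p3=3, p4=5)
step 2: fire t2:  (p0=3, p1=3, p2=7, p3=3, p4=5) → (p0=2, p1=5, p2=4, p3=2, p4=7)

YES — reachable via ⟨t1, t2⟩ (2 firings)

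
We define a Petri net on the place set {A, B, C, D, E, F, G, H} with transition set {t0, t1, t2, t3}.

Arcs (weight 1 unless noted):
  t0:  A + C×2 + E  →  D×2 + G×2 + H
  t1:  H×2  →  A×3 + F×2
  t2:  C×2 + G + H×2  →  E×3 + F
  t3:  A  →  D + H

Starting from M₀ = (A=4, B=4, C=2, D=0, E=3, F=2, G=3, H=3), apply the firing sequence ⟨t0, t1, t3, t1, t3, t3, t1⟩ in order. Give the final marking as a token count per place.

step 1: fire t0:  (A=4, B=4, C=2, D=0, E=3, F=2, G=3, H=3) → (A=3, B=4, C=0, D=2, E=2, F=2, G=5, H=4)
step 2: fire t1:  (A=3, B=4, C=0, D=2, E=2, F=2, G=5, H=4) → (A=6, B=4, C=0, D=2, E=2, F=4, G=5, H=2)
step 3: fire t3:  (A=6, B=4, C=0, D=2, E=2, F=4, G=5, H=2) → (A=5, B=4, C=0, D=3, E=2, F=4, G=5, H=3)
step 4: fire t1:  (A=5, B=4, C=0, D=3, E=2, F=4, G=5, H=3) → (A=8, B=4, C=0, D=3, E=2, F=6, G=5, H=1)
step 5: fire t3:  (A=8, B=4, C=0, D=3, E=2, F=6, G=5, H=1) → (A=7, B=4, C=0, D=4, E=2, F=6, G=5, H=2)
step 6: fire t3:  (A=7, B=4, C=0, D=4, E=2, F=6, G=5, H=2) → (A=6, B=4, C=0, D=5, E=2, F=6, G=5, H=3)
step 7: fire t1:  (A=6, B=4, C=0, D=5, E=2, F=6, G=5, H=3) → (A=9, B=4, C=0, D=5, E=2, F=8, G=5, H=1)

(A=9, B=4, C=0, D=5, E=2, F=8, G=5, H=1)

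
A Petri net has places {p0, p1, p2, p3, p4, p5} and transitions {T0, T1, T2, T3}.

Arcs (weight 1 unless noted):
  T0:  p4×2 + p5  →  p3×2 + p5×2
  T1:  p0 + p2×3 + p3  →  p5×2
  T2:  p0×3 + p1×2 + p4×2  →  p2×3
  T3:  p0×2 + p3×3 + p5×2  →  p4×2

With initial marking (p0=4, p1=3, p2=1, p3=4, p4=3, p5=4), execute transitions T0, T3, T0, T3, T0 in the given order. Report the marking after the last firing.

(p0=0, p1=3, p2=1, p3=4, p4=1, p5=3)

step 1: fire T0:  (p0=4, p1=3, p2=1, p3=4, p4=3, p5=4) → (p0=4, p1=3, p2=1, p3=6, p4=1, p5=5)
step 2: fire T3:  (p0=4, p1=3, p2=1, p3=6, p4=1, p5=5) → (p0=2, p1=3, p2=1, p3=3, p4=3, p5=3)
step 3: fire T0:  (p0=2, p1=3, p2=1, p3=3, p4=3, p5=3) → (p0=2, p1=3, p2=1, p3=5, p4=1, p5=4)
step 4: fire T3:  (p0=2, p1=3, p2=1, p3=5, p4=1, p5=4) → (p0=0, p1=3, p2=1, p3=2, p4=3, p5=2)
step 5: fire T0:  (p0=0, p1=3, p2=1, p3=2, p4=3, p5=2) → (p0=0, p1=3, p2=1, p3=4, p4=1, p5=3)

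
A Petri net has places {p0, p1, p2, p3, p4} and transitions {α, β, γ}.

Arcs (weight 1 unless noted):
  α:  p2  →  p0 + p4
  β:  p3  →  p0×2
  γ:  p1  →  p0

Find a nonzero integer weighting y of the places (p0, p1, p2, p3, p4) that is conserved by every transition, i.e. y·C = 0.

Incidence matrix C (rows=places, cols=transitions):
        α    β    γ
   p0   1    2    1
   p1   0    0   -1
   p2  -1    0    0
   p3   0   -1    0
   p4   1    0    0

Candidate y = [1, 1, 1, 2, 0]; check y·C column-wise:
  col α: 1·1 + 1·0 + 1·-1 + 2·0 + 0·1 = 0
  col β: 1·2 + 1·0 + 1·0 + 2·-1 = 0
  col γ: 1·1 + 1·-1 + 1·0 + 2·0 = 0

y = (p0:1, p1:1, p2:1, p3:2, p4:0)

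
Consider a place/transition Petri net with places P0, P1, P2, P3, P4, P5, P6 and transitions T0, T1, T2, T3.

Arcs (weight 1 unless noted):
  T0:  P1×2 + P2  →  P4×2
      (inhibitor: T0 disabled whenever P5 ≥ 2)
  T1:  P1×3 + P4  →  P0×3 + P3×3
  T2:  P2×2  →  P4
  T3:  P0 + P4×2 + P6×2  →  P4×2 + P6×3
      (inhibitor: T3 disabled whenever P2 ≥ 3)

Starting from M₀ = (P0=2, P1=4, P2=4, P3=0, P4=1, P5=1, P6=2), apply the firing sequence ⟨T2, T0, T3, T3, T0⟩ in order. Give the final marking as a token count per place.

(P0=0, P1=0, P2=0, P3=0, P4=6, P5=1, P6=4)

step 1: fire T2:  (P0=2, P1=4, P2=4, P3=0, P4=1, P5=1, P6=2) → (P0=2, P1=4, P2=2, P3=0, P4=2, P5=1, P6=2)
step 2: fire T0:  (P0=2, P1=4, P2=2, P3=0, P4=2, P5=1, P6=2) → (P0=2, P1=2, P2=1, P3=0, P4=4, P5=1, P6=2)
step 3: fire T3:  (P0=2, P1=2, P2=1, P3=0, P4=4, P5=1, P6=2) → (P0=1, P1=2, P2=1, P3=0, P4=4, P5=1, P6=3)
step 4: fire T3:  (P0=1, P1=2, P2=1, P3=0, P4=4, P5=1, P6=3) → (P0=0, P1=2, P2=1, P3=0, P4=4, P5=1, P6=4)
step 5: fire T0:  (P0=0, P1=2, P2=1, P3=0, P4=4, P5=1, P6=4) → (P0=0, P1=0, P2=0, P3=0, P4=6, P5=1, P6=4)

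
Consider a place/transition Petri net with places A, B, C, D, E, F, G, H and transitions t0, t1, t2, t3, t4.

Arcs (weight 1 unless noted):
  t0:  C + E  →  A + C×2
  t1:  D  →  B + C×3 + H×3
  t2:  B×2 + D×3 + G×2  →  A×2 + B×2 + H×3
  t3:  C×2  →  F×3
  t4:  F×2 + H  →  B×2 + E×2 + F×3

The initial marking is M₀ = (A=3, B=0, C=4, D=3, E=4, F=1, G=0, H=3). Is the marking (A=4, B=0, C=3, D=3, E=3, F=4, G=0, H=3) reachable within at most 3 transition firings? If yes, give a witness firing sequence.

step 1: fire t0:  (A=3, B=0, C=4, D=3, E=4, F=1, G=0, H=3) → (A=4, B=0, C=5, D=3, E=3, F=1, G=0, H=3)
step 2: fire t3:  (A=4, B=0, C=5, D=3, E=3, F=1, G=0, H=3) → (A=4, B=0, C=3, D=3, E=3, F=4, G=0, H=3)

YES — reachable via ⟨t0, t3⟩ (2 firings)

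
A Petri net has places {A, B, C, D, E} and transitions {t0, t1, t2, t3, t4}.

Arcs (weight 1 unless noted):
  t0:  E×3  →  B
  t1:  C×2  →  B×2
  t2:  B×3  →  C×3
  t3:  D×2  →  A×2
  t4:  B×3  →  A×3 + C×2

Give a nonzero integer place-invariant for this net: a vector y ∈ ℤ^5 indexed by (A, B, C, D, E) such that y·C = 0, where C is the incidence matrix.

y = (A:1, B:3, C:3, D:1, E:1)

Incidence matrix C (rows=places, cols=transitions):
       t0   t1   t2   t3   t4
    A   0    0    0    2    3
    B   1    2   -3    0   -3
    C   0   -2    3    0    2
    D   0    0    0   -2    0
    E  -3    0    0    0    0

Candidate y = [1, 3, 3, 1, 1]; check y·C column-wise:
  col t0: 1·0 + 3·1 + 3·0 + 1·0 + 1·-3 = 0
  col t1: 1·0 + 3·2 + 3·-2 + 1·0 + 1·0 = 0
  col t2: 1·0 + 3·-3 + 3·3 + 1·0 + 1·0 = 0
  col t3: 1·2 + 3·0 + 3·0 + 1·-2 + 1·0 = 0
  col t4: 1·3 + 3·-3 + 3·2 + 1·0 + 1·0 = 0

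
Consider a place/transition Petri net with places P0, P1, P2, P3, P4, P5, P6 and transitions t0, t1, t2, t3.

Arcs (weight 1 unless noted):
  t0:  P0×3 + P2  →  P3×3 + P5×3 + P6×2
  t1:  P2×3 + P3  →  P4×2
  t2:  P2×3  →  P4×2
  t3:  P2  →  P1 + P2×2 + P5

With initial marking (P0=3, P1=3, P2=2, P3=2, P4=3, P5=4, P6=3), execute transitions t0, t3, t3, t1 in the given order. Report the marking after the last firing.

(P0=0, P1=5, P2=0, P3=4, P4=5, P5=9, P6=5)

step 1: fire t0:  (P0=3, P1=3, P2=2, P3=2, P4=3, P5=4, P6=3) → (P0=0, P1=3, P2=1, P3=5, P4=3, P5=7, P6=5)
step 2: fire t3:  (P0=0, P1=3, P2=1, P3=5, P4=3, P5=7, P6=5) → (P0=0, P1=4, P2=2, P3=5, P4=3, P5=8, P6=5)
step 3: fire t3:  (P0=0, P1=4, P2=2, P3=5, P4=3, P5=8, P6=5) → (P0=0, P1=5, P2=3, P3=5, P4=3, P5=9, P6=5)
step 4: fire t1:  (P0=0, P1=5, P2=3, P3=5, P4=3, P5=9, P6=5) → (P0=0, P1=5, P2=0, P3=4, P4=5, P5=9, P6=5)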